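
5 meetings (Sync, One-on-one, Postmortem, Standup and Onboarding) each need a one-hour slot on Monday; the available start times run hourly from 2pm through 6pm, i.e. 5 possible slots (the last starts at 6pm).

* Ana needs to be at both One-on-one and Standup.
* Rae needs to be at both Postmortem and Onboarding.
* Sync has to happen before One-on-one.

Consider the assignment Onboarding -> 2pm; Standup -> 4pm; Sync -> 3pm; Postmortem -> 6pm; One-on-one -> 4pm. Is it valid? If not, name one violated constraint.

Sync has to happen before One-on-one — holds.
Ana needs to be at both One-on-one and Standup — violated.
Rae needs to be at both Postmortem and Onboarding — holds.

Invalid. Ana needs to be at both One-on-one and Standup.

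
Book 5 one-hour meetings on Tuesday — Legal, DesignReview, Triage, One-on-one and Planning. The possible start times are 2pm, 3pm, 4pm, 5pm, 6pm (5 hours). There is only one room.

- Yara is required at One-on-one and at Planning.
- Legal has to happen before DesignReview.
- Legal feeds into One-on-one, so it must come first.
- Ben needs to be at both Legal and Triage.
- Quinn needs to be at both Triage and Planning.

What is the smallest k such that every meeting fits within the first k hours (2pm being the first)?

5 hours

The precedence chain requires at least 2 distinct hours.
With at most 1 per hour and 5 meetings, at least 5 hours are needed.
5 works (last occupied hour: 6pm): for example DesignReview -> 3pm, Planning -> 6pm, Triage -> 5pm, Legal -> 2pm, One-on-one -> 4pm.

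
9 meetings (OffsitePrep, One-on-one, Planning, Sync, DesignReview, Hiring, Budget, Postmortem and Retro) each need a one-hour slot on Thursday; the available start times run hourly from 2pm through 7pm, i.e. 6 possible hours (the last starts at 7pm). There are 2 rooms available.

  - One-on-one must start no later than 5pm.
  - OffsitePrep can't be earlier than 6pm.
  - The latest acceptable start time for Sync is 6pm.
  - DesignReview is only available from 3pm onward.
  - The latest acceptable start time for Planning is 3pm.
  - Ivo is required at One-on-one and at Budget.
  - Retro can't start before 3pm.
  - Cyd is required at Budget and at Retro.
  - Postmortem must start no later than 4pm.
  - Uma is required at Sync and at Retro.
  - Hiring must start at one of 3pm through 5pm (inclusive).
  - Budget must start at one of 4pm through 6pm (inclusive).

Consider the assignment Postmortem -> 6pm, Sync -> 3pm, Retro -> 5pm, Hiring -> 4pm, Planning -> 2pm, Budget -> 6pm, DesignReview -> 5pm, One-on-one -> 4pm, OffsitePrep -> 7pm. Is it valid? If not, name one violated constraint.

Invalid. Postmortem must start no later than 4pm.

Ivo is required at One-on-one and at Budget — holds.
There are 2 rooms available — holds.
The latest acceptable start time for Planning is 3pm — holds.
Uma is required at Sync and at Retro — holds.
DesignReview is only available from 3pm onward — holds.
Cyd is required at Budget and at Retro — holds.
Retro can't start before 3pm — holds.
The latest acceptable start time for Sync is 6pm — holds.
One-on-one must start no later than 5pm — holds.
Budget must start at one of 4pm through 6pm (inclusive) — holds.
OffsitePrep can't be earlier than 6pm — holds.
Hiring must start at one of 3pm through 5pm (inclusive) — holds.
Postmortem must start no later than 4pm — violated.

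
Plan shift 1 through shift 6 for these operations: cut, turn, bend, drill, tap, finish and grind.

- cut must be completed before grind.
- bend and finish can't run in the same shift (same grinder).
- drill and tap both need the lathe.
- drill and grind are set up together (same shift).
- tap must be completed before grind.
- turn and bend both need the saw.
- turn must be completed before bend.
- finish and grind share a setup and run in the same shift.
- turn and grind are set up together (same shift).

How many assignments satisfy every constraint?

50

Splitting on cut: it can be shift 1 (20), shift 2 (16), shift 3 (10), shift 4 (4). Listing each branch's schedules as (turn, bend, drill, tap, finish, grind) by shift number:
cut=shift 1: (2,3,2,1,2,2) (2,4,2,1,2,2) (2,5,2,1,2,2) (2,6,2,1,2,2) (3,4,3,1,3,3) (3,4,3,2,3,3) (3,5,3,1,3,3) (3,5,3,2,3,3) (3,6,3,1,3,3) (3,6,3,2,3,3) (4,5,4,1,4,4) (4,5,4,2,4,4) (4,5,4,3,4,4) (4,6,4,1,4,4) (4,6,4,2,4,4) (4,6,4,3,4,4) (5,6,5,1,5,5) (5,6,5,2,5,5) (5,6,5,3,5,5) (5,6,5,4,5,5) — 20.
cut=shift 2: (3,4,3,1,3,3) (3,4,3,2,3,3) (3,5,3,1,3,3) (3,5,3,2,3,3) (3,6,3,1,3,3) (3,6,3,2,3,3) (4,5,4,1,4,4) (4,5,4,2,4,4) (4,5,4,3,4,4) (4,6,4,1,4,4) (4,6,4,2,4,4) (4,6,4,3,4,4) (5,6,5,1,5,5) (5,6,5,2,5,5) (5,6,5,3,5,5) (5,6,5,4,5,5) — 16.
cut=shift 3: (4,5,4,1,4,4) (4,5,4,2,4,4) (4,5,4,3,4,4) (4,6,4,1,4,4) (4,6,4,2,4,4) (4,6,4,3,4,4) (5,6,5,1,5,5) (5,6,5,2,5,5) (5,6,5,3,5,5) (5,6,5,4,5,5) — 10.
cut=shift 4: (5,6,5,1,5,5) (5,6,5,2,5,5) (5,6,5,3,5,5) (5,6,5,4,5,5) — 4.
Summing: 20 + 16 + 10 + 4 = 50.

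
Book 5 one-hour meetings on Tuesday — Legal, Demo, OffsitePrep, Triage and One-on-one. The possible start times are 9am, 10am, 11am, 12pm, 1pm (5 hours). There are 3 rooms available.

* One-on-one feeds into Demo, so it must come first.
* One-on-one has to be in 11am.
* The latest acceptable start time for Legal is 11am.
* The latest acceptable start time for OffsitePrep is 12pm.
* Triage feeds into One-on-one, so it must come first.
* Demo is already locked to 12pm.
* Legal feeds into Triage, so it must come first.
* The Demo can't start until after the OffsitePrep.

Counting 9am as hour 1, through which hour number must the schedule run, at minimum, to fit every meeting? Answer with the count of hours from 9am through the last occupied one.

4 hours

The precedence chain requires at least 4 distinct hours.
With at most 3 per hour and 5 meetings, at least 2 hours are needed.
4 works (last occupied hour: 12pm): for example OffsitePrep in 9am; Demo in 12pm; One-on-one in 11am; Legal in 9am; Triage in 10am.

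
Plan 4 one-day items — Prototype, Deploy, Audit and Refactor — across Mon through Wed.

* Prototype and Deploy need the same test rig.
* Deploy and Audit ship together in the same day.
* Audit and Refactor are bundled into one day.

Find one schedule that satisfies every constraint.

Prototype=Mon; Deploy=Tue; Audit=Tue; Refactor=Tue

Checking: Prototype(Mon) != Deploy(Tue); Deploy = Audit = Tue; Audit = Refactor = Tue.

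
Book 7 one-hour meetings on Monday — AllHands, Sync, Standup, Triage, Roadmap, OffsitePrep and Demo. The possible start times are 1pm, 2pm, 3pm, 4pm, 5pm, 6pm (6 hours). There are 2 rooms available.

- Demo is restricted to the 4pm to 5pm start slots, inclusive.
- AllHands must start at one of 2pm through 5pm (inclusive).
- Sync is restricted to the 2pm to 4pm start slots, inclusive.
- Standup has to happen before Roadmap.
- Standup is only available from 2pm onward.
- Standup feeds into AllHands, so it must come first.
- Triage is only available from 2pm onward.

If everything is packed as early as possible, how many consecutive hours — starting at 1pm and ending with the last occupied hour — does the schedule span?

4 hours

The precedence chain requires at least 2 distinct hours.
With at most 2 per hour and 7 meetings, at least 4 hours are needed.
Demo can't be placed before 4pm — that is hour 4 counting from 1pm — so the schedule must run through at least 4 hours.
4 works (last occupied hour: 4pm): for example Roadmap=4pm, Triage=3pm, AllHands=3pm, OffsitePrep=1pm, Sync=2pm, Standup=2pm, Demo=4pm.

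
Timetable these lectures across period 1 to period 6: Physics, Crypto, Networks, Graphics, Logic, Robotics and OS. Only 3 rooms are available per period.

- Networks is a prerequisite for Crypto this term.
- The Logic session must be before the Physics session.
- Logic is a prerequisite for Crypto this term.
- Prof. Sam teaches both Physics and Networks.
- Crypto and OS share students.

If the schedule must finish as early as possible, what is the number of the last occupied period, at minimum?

The precedence chain requires at least 2 distinct periods.
With at most 3 per period and 7 lectures, at least 3 periods are needed.
3 works (last occupied period: period 3): for example Logic -> period 1; Graphics -> period 1; Physics -> period 2; Crypto -> period 2; Networks -> period 1; OS -> period 3; Robotics -> period 2.

3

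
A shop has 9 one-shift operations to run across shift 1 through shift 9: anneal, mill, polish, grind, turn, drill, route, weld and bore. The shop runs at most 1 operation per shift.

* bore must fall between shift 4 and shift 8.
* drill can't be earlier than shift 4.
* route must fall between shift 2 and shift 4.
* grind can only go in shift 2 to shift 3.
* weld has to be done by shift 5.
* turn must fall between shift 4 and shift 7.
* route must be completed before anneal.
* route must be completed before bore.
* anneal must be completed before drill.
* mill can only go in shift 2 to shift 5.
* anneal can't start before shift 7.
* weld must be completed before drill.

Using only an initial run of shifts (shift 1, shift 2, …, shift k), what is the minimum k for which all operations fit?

The precedence chain requires at least 3 distinct shifts.
With at most 1 per shift and 9 operations, at least 9 shifts are needed.
Propagating the time windows through the other constraints, drill can't land before shift 8, so the schedule must run through at least shift 8.
9 works (last occupied shift: shift 9): for example weld=shift 1; grind=shift 2; turn=shift 5; mill=shift 4; polish=shift 9; route=shift 3; bore=shift 6; drill=shift 8; anneal=shift 7.

9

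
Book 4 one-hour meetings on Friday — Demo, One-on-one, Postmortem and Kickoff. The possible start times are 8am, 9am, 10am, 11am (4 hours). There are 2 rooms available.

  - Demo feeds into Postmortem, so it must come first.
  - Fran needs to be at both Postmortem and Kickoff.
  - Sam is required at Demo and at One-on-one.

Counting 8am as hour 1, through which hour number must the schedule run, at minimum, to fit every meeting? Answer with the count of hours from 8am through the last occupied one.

2 hours

The precedence chain requires at least 2 distinct hours.
With at most 2 per hour and 4 meetings, at least 2 hours are needed.
2 works (last occupied hour: 9am): for example Demo in 8am, Kickoff in 8am, Postmortem in 9am, One-on-one in 9am.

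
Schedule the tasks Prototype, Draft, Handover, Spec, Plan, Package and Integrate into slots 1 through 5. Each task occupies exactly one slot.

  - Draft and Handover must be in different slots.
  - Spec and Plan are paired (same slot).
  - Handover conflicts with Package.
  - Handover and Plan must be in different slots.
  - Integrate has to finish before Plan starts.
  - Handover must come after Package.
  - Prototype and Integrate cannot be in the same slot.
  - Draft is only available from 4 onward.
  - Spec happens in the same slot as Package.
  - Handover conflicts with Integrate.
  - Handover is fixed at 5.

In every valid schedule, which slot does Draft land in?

Draft's window is 4–5.
Handover is fixed at 5, and Draft can't share a slot with Handover.
So Draft must be 4.

4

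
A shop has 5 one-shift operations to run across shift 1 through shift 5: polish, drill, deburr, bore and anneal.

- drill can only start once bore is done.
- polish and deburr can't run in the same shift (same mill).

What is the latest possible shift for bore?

shift 4

Downstream work caps bore at shift 4.
bore at shift 4 is achievable: drill=shift 5, polish=shift 1, bore=shift 4, deburr=shift 2, anneal=shift 1.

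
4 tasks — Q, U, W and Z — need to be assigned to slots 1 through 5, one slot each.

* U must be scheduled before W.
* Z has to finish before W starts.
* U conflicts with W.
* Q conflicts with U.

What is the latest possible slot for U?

Downstream work caps U at 4.
U at 4 is achievable: U -> 4, Z -> 1, Q -> 1, W -> 5.

4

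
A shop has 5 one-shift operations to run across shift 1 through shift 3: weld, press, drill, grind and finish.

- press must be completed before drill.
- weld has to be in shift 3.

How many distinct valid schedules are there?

Splitting on press: it can be shift 1 (18), shift 2 (9). Listing each branch's schedules as (weld, drill, grind, finish) by shift number:
press=shift 1: (3,2,1,1) (3,2,1,2) (3,2,1,3) (3,2,2,1) (3,2,2,2) (3,2,2,3) (3,2,3,1) (3,2,3,2) (3,2,3,3) (3,3,1,1) (3,3,1,2) (3,3,1,3) (3,3,2,1) (3,3,2,2) (3,3,2,3) (3,3,3,1) (3,3,3,2) (3,3,3,3) — 18.
press=shift 2: (3,3,1,1) (3,3,1,2) (3,3,1,3) (3,3,2,1) (3,3,2,2) (3,3,2,3) (3,3,3,1) (3,3,3,2) (3,3,3,3) — 9.
Summing: 18 + 9 = 27.

27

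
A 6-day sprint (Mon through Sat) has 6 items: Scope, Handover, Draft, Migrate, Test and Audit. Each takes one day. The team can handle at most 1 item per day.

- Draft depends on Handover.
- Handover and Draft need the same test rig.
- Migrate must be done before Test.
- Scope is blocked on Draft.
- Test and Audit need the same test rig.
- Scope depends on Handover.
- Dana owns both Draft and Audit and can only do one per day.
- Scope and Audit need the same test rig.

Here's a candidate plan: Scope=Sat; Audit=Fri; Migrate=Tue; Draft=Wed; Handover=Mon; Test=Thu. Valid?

Valid

Scope is blocked on Draft — holds.
Draft depends on Handover — holds.
The team can handle at most 1 item per day — holds.
Handover and Draft need the same test rig — holds.
Scope depends on Handover — holds.
Scope and Audit need the same test rig — holds.
Migrate must be done before Test — holds.
Test and Audit need the same test rig — holds.
Dana owns both Draft and Audit and can only do one per day — holds.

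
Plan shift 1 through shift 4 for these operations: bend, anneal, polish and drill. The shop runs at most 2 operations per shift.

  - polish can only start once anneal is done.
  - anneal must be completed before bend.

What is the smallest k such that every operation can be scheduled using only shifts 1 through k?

The precedence chain requires at least 2 distinct shifts.
With at most 2 per shift and 4 operations, at least 2 shifts are needed.
2 works (last occupied shift: shift 2): for example bend=shift 2; polish=shift 2; drill=shift 1; anneal=shift 1.

2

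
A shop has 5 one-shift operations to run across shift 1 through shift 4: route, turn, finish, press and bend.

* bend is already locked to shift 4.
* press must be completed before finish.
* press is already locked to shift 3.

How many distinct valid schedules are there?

16

Splitting on route: it can be shift 1 (4), shift 2 (4), shift 3 (4), shift 4 (4). Listing each branch's schedules as (turn, finish, press, bend) by shift number:
route=shift 1: (1,4,3,4) (2,4,3,4) (3,4,3,4) (4,4,3,4) — 4.
route=shift 2: (1,4,3,4) (2,4,3,4) (3,4,3,4) (4,4,3,4) — 4.
route=shift 3: (1,4,3,4) (2,4,3,4) (3,4,3,4) (4,4,3,4) — 4.
route=shift 4: (1,4,3,4) (2,4,3,4) (3,4,3,4) (4,4,3,4) — 4.
Summing: 4 + 4 + 4 + 4 = 16.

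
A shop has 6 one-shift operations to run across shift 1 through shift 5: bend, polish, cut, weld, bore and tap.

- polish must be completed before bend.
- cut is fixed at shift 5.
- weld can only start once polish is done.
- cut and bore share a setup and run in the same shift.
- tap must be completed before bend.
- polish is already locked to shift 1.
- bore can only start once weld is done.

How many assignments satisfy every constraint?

30

Splitting on bend: it can be shift 2 (3), shift 3 (6), shift 4 (9), shift 5 (12). Listing each branch's schedules as (polish, cut, weld, bore, tap) by shift number:
bend=shift 2: (1,5,2,5,1) (1,5,3,5,1) (1,5,4,5,1) — 3.
bend=shift 3: (1,5,2,5,1) (1,5,2,5,2) (1,5,3,5,1) (1,5,3,5,2) (1,5,4,5,1) (1,5,4,5,2) — 6.
bend=shift 4: (1,5,2,5,1) (1,5,2,5,2) (1,5,2,5,3) (1,5,3,5,1) (1,5,3,5,2) (1,5,3,5,3) (1,5,4,5,1) (1,5,4,5,2) (1,5,4,5,3) — 9.
bend=shift 5: (1,5,2,5,1) (1,5,2,5,2) (1,5,2,5,3) (1,5,2,5,4) (1,5,3,5,1) (1,5,3,5,2) (1,5,3,5,3) (1,5,3,5,4) (1,5,4,5,1) (1,5,4,5,2) (1,5,4,5,3) (1,5,4,5,4) — 12.
Summing: 3 + 6 + 9 + 12 = 30.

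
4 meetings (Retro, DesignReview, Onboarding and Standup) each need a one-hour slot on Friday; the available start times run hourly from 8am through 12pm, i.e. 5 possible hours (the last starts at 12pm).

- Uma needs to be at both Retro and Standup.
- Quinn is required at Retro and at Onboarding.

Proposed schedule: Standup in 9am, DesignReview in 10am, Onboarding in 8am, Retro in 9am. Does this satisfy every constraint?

Invalid. Uma needs to be at both Retro and Standup.

Quinn is required at Retro and at Onboarding — holds.
Uma needs to be at both Retro and Standup — violated.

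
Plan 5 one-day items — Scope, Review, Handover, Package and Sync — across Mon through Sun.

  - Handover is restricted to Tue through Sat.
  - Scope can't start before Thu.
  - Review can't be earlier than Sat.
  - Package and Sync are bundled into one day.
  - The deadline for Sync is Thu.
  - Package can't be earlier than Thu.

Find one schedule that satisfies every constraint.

Package in Thu; Review in Sat; Scope in Thu; Handover in Tue; Sync in Thu

Checking: Package = Sync = Thu; Package=Thu in [Thu,Sun]; Sync=Thu in [Mon,Thu]; Handover=Tue in [Tue,Sat]; Review=Sat in [Sat,Sun]; Scope=Thu in [Thu,Sun].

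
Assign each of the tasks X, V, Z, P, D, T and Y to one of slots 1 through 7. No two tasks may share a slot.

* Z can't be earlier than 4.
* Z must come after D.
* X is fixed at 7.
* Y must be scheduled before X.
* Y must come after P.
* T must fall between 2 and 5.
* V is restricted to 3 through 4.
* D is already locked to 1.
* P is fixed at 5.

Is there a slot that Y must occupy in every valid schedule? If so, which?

6

P is fixed at 5 and must come before Y, so Y is at least 6.
X is fixed at 7 and must come after Y, so Y is at most 6.
So Y must be 6.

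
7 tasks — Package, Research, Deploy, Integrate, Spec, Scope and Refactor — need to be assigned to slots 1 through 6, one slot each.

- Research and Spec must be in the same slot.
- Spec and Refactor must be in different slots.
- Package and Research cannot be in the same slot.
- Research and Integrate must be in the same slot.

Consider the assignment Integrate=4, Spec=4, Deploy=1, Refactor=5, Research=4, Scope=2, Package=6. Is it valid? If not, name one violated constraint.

Yes, all constraints hold

Package and Research cannot be in the same slot — holds.
Research and Integrate must be in the same slot — holds.
Research and Spec must be in the same slot — holds.
Spec and Refactor must be in different slots — holds.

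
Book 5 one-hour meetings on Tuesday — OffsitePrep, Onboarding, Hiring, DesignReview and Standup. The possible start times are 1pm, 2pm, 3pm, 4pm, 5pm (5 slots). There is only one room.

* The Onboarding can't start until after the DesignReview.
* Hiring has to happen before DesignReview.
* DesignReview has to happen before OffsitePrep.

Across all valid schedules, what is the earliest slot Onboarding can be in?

Precedence pushes Onboarding to at least 3pm.
Onboarding at 3pm is achievable: OffsitePrep=4pm; Onboarding=3pm; Hiring=1pm; Standup=5pm; DesignReview=2pm.

3pm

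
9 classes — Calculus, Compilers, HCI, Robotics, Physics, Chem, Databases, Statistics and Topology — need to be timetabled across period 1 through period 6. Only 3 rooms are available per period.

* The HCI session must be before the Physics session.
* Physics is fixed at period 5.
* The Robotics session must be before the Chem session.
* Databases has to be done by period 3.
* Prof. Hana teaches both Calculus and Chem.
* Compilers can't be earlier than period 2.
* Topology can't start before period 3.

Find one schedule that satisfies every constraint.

Chem=period 2; Robotics=period 1; Statistics=period 2; Calculus=period 3; Physics=period 5; HCI=period 1; Topology=period 3; Compilers=period 2; Databases=period 1

Checking: HCI(period 1) before Physics(period 5); Robotics(period 1) before Chem(period 2); Calculus(period 3) != Chem(period 2); Topology=period 3 in [period 3,period 6]; Compilers=period 2 in [period 2,period 6]; Databases=period 1 in [period 1,period 3]; Physics=period 5 in [period 5,period 5]; max 3 per period (cap 3).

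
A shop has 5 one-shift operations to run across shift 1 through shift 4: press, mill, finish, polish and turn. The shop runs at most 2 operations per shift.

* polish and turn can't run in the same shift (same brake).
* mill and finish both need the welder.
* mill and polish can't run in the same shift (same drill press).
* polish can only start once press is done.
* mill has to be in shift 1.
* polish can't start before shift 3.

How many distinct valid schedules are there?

Splitting on press: it can be shift 1 (12), shift 2 (16), shift 3 (8). Listing each branch's schedules as (mill, finish, polish, turn) by shift number:
press=shift 1: (1,2,3,2) (1,2,3,4) (1,2,4,2) (1,2,4,3) (1,3,3,2) (1,3,3,4) (1,3,4,2) (1,3,4,3) (1,4,3,2) (1,4,3,4) (1,4,4,2) (1,4,4,3) — 12.
press=shift 2: (1,2,3,1) (1,2,3,4) (1,2,4,1) (1,2,4,3) (1,3,3,1) (1,3,3,2) (1,3,3,4) (1,3,4,1) (1,3,4,2) (1,3,4,3) (1,4,3,1) (1,4,3,2) (1,4,3,4) (1,4,4,1) (1,4,4,2) (1,4,4,3) — 16.
press=shift 3: (1,2,4,1) (1,2,4,2) (1,2,4,3) (1,3,4,1) (1,3,4,2) (1,4,4,1) (1,4,4,2) (1,4,4,3) — 8.
Summing: 12 + 16 + 8 = 36.

36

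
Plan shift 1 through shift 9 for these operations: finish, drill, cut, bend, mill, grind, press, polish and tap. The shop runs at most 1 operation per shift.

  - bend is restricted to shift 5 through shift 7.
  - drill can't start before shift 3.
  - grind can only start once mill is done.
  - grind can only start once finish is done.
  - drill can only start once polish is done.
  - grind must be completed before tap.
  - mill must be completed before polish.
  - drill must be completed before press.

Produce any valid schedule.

grind in shift 6; press in shift 7; tap in shift 8; finish in shift 4; mill in shift 1; drill in shift 3; polish in shift 2; cut in shift 9; bend in shift 5

Checking: finish(shift 4) before grind(shift 6); mill(shift 1) before grind(shift 6); polish(shift 2) before drill(shift 3); drill(shift 3) before press(shift 7); mill(shift 1) before polish(shift 2); grind(shift 6) before tap(shift 8); drill=shift 3 in [shift 3,shift 9]; bend=shift 5 in [shift 5,shift 7]; max 1 per shift (cap 1).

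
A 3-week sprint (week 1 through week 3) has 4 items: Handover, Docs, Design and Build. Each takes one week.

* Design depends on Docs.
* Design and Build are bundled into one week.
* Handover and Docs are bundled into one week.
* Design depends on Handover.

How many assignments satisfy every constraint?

Enumerating: Handover in week 1, Docs in week 1, Design in week 2, Build in week 2 | Docs=week 1; Build=week 3; Design=week 3; Handover=week 1 | Handover=week 2; Docs=week 2; Build=week 3; Design=week 3.

3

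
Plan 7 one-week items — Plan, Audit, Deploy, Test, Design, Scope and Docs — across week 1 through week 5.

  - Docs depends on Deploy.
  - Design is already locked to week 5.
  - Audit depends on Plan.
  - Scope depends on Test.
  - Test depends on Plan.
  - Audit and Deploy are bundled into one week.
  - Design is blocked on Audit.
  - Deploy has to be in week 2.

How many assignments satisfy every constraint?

Splitting on Test: it can be week 2 (9), week 3 (6), week 4 (3). Listing each branch's schedules as (Plan, Audit, Deploy, Design, Scope, Docs) by week number:
Test=week 2: (1,2,2,5,3,3) (1,2,2,5,3,4) (1,2,2,5,3,5) (1,2,2,5,4,3) (1,2,2,5,4,4) (1,2,2,5,4,5) (1,2,2,5,5,3) (1,2,2,5,5,4) (1,2,2,5,5,5) — 9.
Test=week 3: (1,2,2,5,4,3) (1,2,2,5,4,4) (1,2,2,5,4,5) (1,2,2,5,5,3) (1,2,2,5,5,4) (1,2,2,5,5,5) — 6.
Test=week 4: (1,2,2,5,5,3) (1,2,2,5,5,4) (1,2,2,5,5,5) — 3.
Summing: 9 + 6 + 3 = 18.

18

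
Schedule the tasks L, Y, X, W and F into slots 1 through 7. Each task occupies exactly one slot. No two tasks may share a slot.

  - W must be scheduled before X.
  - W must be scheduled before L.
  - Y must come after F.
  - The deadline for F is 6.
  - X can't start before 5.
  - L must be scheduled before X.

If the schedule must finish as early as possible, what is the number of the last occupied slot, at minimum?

The precedence chain requires at least 3 distinct slots.
With at most 1 per slot and 5 tasks, at least 5 slots are needed.
X can't be placed before 5, so the schedule must run through at least slot 5.
5 works (last occupied slot: 5): for example W in 1; F in 3; L in 2; X in 5; Y in 4.

slot 5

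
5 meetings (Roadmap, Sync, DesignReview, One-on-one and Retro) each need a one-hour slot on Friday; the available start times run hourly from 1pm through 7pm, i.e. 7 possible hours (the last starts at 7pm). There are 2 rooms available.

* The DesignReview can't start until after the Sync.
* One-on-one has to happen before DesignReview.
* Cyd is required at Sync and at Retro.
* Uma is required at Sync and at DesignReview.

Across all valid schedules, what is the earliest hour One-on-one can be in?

1pm

Downstream work caps One-on-one at 6pm.
One-on-one at 1pm is achievable: Roadmap -> 2pm, Retro -> 3pm, DesignReview -> 2pm, One-on-one -> 1pm, Sync -> 1pm.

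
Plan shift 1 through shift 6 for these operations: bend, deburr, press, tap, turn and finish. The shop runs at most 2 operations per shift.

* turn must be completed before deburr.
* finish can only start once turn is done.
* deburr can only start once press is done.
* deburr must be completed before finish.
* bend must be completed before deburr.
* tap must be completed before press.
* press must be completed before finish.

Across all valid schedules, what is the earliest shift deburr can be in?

shift 3

Precedence pushes deburr to at least shift 3; downstream work caps deburr at shift 5.
deburr at shift 3 is achievable: press=shift 2, bend=shift 2, deburr=shift 3, turn=shift 1, tap=shift 1, finish=shift 4.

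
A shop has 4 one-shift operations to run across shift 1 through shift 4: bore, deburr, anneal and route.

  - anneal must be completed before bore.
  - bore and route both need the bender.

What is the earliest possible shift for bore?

shift 2

Precedence pushes bore to at least shift 2.
bore at shift 2 is achievable: deburr -> shift 1, route -> shift 1, bore -> shift 2, anneal -> shift 1.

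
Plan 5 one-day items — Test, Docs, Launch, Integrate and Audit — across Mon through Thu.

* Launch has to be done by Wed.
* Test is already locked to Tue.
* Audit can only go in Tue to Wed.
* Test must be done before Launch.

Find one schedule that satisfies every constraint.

Audit -> Tue; Launch -> Wed; Test -> Tue; Docs -> Mon; Integrate -> Mon

Checking: Test(Tue) before Launch(Wed); Launch=Wed in [Mon,Wed]; Test=Tue in [Tue,Tue]; Audit=Tue in [Tue,Wed].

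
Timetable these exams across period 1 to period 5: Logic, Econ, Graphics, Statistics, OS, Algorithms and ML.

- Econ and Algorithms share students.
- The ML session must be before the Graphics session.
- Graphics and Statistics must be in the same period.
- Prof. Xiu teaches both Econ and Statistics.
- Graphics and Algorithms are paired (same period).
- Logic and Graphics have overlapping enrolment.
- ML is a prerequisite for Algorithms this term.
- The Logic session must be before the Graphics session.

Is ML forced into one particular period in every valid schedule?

ML can be period 1 (e.g. Algorithms -> period 2, ML -> period 1, OS -> period 1, Graphics -> period 2, Statistics -> period 2, Logic -> period 1, Econ -> period 1) or period 2 (e.g. Algorithms=period 3; OS=period 1; ML=period 2; Econ=period 1; Logic=period 1; Statistics=period 3; Graphics=period 3).

No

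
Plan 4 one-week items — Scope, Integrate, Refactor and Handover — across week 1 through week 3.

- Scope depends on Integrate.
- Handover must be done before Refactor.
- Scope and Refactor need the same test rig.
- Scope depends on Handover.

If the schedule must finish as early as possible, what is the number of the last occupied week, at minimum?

week 3

The precedence chain requires at least 2 distinct weeks.
Could 2 weeks be enough, i.e. nothing placed later than week 2? No: Scope must come after Handover (at week 1 or later) → {week 2}; Handover must come before Scope (at week 2 or earlier) → {week 1}; Refactor must come after Handover (at week 1 or later) → {week 2}; Refactor can't share with Scope (week 2) → nothing is left.
So 2 weeks is not enough.
3 works (last occupied week: week 3): for example Refactor=week 3; Scope=week 2; Integrate=week 1; Handover=week 1.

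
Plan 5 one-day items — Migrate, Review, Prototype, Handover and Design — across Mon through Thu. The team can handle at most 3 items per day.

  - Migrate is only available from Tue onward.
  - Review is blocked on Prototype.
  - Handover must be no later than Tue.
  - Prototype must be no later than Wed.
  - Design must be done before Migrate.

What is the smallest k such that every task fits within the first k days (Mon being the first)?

2

The precedence chain requires at least 2 distinct days.
With at most 3 per day and 5 tasks, at least 2 days are needed.
2 works (last occupied day: Tue): for example Design -> Mon; Migrate -> Tue; Handover -> Mon; Review -> Tue; Prototype -> Mon.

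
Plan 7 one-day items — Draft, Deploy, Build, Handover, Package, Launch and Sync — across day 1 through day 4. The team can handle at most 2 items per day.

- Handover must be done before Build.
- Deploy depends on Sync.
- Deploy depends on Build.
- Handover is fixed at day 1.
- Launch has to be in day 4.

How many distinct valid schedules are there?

Splitting on Draft: it can be day 1 (8), day 2 (11), day 3 (13), day 4 (4). Listing each branch's schedules as (Deploy, Build, Handover, Package, Launch, Sync) by day number:
Draft=day 1: (3,2,1,3,4,2) (3,2,1,4,4,2) (4,2,1,2,4,3) (4,2,1,3,4,2) (4,2,1,3,4,3) (4,3,1,2,4,2) (4,3,1,2,4,3) (4,3,1,3,4,2) — 8.
Draft=day 2: (3,2,1,3,4,1) (3,2,1,4,4,1) (4,2,1,1,4,3) (4,2,1,3,4,1) (4,2,1,3,4,3) (4,3,1,1,4,2) (4,3,1,1,4,3) (4,3,1,2,4,1) (4,3,1,2,4,3) (4,3,1,3,4,1) (4,3,1,3,4,2) — 11.
Draft=day 3: (3,2,1,1,4,2) (3,2,1,2,4,1) (3,2,1,4,4,1) (3,2,1,4,4,2) (4,2,1,1,4,2) (4,2,1,1,4,3) (4,2,1,2,4,1) (4,2,1,2,4,3) (4,2,1,3,4,1) (4,2,1,3,4,2) (4,3,1,1,4,2) (4,3,1,2,4,1) (4,3,1,2,4,2) — 13.
Draft=day 4: (3,2,1,1,4,2) (3,2,1,2,4,1) (3,2,1,3,4,1) (3,2,1,3,4,2) — 4.
Summing: 8 + 11 + 13 + 4 = 36.

36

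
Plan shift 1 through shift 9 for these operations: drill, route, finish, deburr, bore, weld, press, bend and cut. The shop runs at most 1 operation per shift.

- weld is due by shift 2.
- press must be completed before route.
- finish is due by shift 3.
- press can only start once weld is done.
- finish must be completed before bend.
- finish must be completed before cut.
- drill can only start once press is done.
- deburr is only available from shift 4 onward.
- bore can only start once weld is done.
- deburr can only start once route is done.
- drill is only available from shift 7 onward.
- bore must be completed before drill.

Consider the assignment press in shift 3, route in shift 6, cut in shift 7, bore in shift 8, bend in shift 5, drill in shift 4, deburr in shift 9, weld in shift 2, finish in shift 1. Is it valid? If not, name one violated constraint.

bore must be completed before drill — violated.
The shop runs at most 1 operation per shift — holds.
drill can only start once press is done — holds.
press can only start once weld is done — holds.
bore can only start once weld is done — holds.
deburr is only available from shift 4 onward — holds.
weld is due by shift 2 — holds.
deburr can only start once route is done — holds.
drill is only available from shift 7 onward — violated.
finish is due by shift 3 — holds.
finish must be completed before cut — holds.
finish must be completed before bend — holds.
press must be completed before route — holds.

No. bore must be completed before drill is not satisfied.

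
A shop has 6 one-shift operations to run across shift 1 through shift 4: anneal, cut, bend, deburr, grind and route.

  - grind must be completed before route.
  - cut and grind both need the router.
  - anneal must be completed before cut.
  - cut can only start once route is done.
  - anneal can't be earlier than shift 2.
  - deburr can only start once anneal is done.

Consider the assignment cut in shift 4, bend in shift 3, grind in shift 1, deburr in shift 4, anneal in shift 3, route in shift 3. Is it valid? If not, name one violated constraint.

Valid

deburr can only start once anneal is done — holds.
cut can only start once route is done — holds.
anneal can't be earlier than shift 2 — holds.
grind must be completed before route — holds.
cut and grind both need the router — holds.
anneal must be completed before cut — holds.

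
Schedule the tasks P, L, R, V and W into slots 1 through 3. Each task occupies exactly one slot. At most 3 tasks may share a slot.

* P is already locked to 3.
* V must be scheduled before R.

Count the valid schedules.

25

Splitting on L: it can be 1 (9), 2 (9), 3 (7). Listing each branch's schedules as (P, R, V, W):
L=1: (3,2,1,1) (3,2,1,2) (3,2,1,3) (3,3,1,1) (3,3,1,2) (3,3,1,3) (3,3,2,1) (3,3,2,2) (3,3,2,3) — 9.
L=2: (3,2,1,1) (3,2,1,2) (3,2,1,3) (3,3,1,1) (3,3,1,2) (3,3,1,3) (3,3,2,1) (3,3,2,2) (3,3,2,3) — 9.
L=3: (3,2,1,1) (3,2,1,2) (3,2,1,3) (3,3,1,1) (3,3,1,2) (3,3,2,1) (3,3,2,2) — 7.
Summing: 9 + 9 + 7 = 25.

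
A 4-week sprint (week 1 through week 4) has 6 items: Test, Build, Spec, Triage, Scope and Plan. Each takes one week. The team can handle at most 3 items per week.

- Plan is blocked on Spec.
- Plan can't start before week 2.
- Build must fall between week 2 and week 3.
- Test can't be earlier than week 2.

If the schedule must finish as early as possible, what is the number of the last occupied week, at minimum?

2

The precedence chain requires at least 2 distinct weeks.
With at most 3 per week and 6 tasks, at least 2 weeks are needed.
2 works (last occupied week: week 2): for example Scope in week 1; Triage in week 1; Spec in week 1; Test in week 2; Build in week 2; Plan in week 2.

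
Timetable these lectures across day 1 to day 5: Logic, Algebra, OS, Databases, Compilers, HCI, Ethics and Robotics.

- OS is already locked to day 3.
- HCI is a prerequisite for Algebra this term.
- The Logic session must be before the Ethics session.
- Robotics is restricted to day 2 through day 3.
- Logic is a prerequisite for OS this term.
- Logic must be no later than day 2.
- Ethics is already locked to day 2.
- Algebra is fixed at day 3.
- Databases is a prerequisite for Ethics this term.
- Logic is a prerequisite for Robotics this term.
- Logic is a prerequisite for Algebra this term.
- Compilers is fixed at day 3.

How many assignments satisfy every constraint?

Enumerating: Ethics=day 2; Databases=day 1; Logic=day 1; HCI=day 1; OS=day 3; Compilers=day 3; Robotics=day 2; Algebra=day 3 | Algebra in day 3; Databases in day 1; Logic in day 1; Robotics in day 2; HCI in day 2; Ethics in day 2; OS in day 3; Compilers in day 3 | OS in day 3, Algebra in day 3, HCI in day 1, Ethics in day 2, Databases in day 1, Robotics in day 3, Compilers in day 3, Logic in day 1 | Compilers=day 3, Ethics=day 2, HCI=day 2, OS=day 3, Databases=day 1, Robotics=day 3, Algebra=day 3, Logic=day 1.

4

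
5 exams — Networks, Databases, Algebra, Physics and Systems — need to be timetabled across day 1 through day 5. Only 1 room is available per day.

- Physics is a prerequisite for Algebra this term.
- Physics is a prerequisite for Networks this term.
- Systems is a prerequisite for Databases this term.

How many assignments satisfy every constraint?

20

Splitting on Networks: it can be day 2 (3), day 3 (5), day 4 (6), day 5 (6). Listing each branch's schedules as (Databases, Algebra, Physics, Systems) by day number:
Networks=day 2: (4,5,1,3) (5,3,1,4) (5,4,1,3) — 3.
Networks=day 3: (4,5,1,2) (4,5,2,1) (5,2,1,4) (5,4,1,2) (5,4,2,1) — 5.
Networks=day 4: (2,5,3,1) (3,5,1,2) (3,5,2,1) (5,2,1,3) (5,3,1,2) (5,3,2,1) — 6.
Networks=day 5: (2,4,3,1) (3,4,1,2) (3,4,2,1) (4,2,1,3) (4,3,1,2) (4,3,2,1) — 6.
Summing: 3 + 5 + 6 + 6 = 20.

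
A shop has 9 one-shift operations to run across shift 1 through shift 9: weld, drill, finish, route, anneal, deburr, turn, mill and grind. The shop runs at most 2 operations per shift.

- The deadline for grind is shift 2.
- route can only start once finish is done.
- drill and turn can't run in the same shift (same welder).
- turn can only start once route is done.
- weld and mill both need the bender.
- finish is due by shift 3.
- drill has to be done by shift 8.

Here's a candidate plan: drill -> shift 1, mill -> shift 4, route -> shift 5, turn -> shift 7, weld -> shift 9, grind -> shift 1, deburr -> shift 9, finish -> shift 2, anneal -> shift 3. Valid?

Yes, all constraints hold

route can only start once finish is done — holds.
weld and mill both need the bender — holds.
The shop runs at most 2 operations per shift — holds.
drill has to be done by shift 8 — holds.
turn can only start once route is done — holds.
finish is due by shift 3 — holds.
drill and turn can't run in the same shift (same welder) — holds.
The deadline for grind is shift 2 — holds.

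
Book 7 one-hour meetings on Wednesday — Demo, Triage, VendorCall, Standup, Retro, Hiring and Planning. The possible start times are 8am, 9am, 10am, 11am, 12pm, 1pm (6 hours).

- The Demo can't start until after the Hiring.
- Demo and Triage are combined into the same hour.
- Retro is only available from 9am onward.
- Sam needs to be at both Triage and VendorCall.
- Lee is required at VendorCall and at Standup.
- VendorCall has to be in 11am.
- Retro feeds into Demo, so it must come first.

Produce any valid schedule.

Triage in 10am; VendorCall in 11am; Demo in 10am; Hiring in 8am; Retro in 9am; Planning in 8am; Standup in 8am

Checking: Retro(9am) before Demo(10am); Hiring(8am) before Demo(10am); VendorCall(11am) != Standup(8am); Triage(10am) != VendorCall(11am); Demo = Triage = 10am; VendorCall=11am in [11am,11am]; Retro=9am in [9am,1pm].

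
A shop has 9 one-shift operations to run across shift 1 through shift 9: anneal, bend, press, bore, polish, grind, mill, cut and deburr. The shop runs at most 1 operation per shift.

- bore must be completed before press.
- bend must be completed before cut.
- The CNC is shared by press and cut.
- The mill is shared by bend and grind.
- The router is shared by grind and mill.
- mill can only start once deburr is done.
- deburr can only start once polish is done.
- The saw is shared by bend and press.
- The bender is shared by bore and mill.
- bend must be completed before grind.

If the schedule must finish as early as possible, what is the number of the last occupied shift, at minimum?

The precedence chain requires at least 3 distinct shifts.
With at most 1 per shift and 9 operations, at least 9 shifts are needed.
9 works (last occupied shift: shift 9): for example polish in shift 2; cut in shift 8; mill in shift 7; bore in shift 4; bend in shift 1; grind in shift 6; press in shift 5; anneal in shift 9; deburr in shift 3.

9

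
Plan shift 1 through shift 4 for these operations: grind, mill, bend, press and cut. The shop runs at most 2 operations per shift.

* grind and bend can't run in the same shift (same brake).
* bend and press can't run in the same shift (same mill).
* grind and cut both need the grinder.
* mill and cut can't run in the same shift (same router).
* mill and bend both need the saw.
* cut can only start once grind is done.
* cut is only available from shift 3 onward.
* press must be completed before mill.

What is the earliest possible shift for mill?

Precedence pushes mill to at least shift 2.
mill at shift 2 is achievable: mill in shift 2; cut in shift 3; grind in shift 1; press in shift 1; bend in shift 3.

shift 2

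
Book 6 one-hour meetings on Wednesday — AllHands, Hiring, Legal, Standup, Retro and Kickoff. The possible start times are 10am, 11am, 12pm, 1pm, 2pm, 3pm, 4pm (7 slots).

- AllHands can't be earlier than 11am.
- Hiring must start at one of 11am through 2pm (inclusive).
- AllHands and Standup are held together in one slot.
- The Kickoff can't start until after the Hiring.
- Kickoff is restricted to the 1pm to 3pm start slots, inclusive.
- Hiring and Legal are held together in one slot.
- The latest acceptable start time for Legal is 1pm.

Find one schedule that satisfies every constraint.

Hiring=11am, Legal=11am, AllHands=11am, Kickoff=1pm, Standup=11am, Retro=10am

Checking: Hiring(11am) before Kickoff(1pm); Hiring = Legal = 11am; AllHands = Standup = 11am; Kickoff=1pm in [1pm,3pm]; AllHands=11am in [11am,4pm]; Legal=11am in [10am,1pm]; Hiring=11am in [11am,2pm].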